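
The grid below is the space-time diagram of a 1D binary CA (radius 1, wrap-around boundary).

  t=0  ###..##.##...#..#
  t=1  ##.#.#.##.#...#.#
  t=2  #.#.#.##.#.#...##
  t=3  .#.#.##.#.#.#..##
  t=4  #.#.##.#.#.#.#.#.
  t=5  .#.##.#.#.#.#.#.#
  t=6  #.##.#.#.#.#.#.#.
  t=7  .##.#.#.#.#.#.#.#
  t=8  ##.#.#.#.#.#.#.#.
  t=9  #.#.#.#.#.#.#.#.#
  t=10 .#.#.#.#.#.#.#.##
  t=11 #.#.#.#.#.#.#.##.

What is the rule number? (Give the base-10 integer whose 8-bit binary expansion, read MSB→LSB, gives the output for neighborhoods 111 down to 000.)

184

  ### -> #   bit 7 = 1  t=0,i=0
  ##. -> .   bit 6 = 0  t=0,i=2
  #.# -> #   bit 5 = 1  t=0,i=7
  #.. -> #   bit 4 = 1  t=0,i=3
  .## -> #   bit 3 = 1  t=0,i=5
  .#. -> .   bit 2 = 0  t=0,i=13
  ..# -> .   bit 1 = 0  t=0,i=4
  ... -> .   bit 0 = 0  t=0,i=11
  bits 10111000 = 184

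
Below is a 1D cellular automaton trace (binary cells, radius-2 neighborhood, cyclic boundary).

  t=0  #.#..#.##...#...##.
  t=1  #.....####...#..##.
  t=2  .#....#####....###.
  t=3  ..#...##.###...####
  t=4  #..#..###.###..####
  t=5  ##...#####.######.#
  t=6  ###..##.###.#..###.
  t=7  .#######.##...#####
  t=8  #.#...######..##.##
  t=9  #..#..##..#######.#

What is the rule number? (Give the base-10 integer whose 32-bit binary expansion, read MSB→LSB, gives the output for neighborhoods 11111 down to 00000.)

  ##### -> .   bit 31 = 0  t=2,i=8
  ####. -> #   bit 30 = 1  t=1,i=8
  ###.# -> #   bit 29 = 1  t=4,i=8
  ###.. -> #   bit 28 = 1  t=1,i=9
  ##.## -> #   bit 27 = 1  t=3,i=8
  ##.#. -> .   bit 26 = 0  t=0,i=18
  ##..# -> #   bit 25 = 1  t=2,i=18
  ##... -> #   bit 24 = 1  t=0,i=9
  #.### -> .   bit 23 = 0  t=3,i=9
  #.##. -> #   bit 22 = 1  t=0,i=7
  #.#.# -> #   bit 21 = 1  t=0,i=0
  #.#.. -> .   bit 20 = 0  t=0,i=2
  #..## -> #   bit 19 = 1  t=1,i=15
  #..#. -> .   bit 18 = 0  t=0,i=4
  #...# -> .   bit 17 = 0  t=0,i=10
  #.... -> .   bit 16 = 0  t=1,i=2
  .#### -> #   bit 15 = 1  t=1,i=7
  .###. -> #   bit 14 = 1  t=2,i=16
  .##.# -> #   bit 13 = 1  t=0,i=17
  .##.. -> #   bit 12 = 1  t=0,i=8
  .#.## -> #   bit 11 = 1  t=0,i=6
  .#.#. -> .   bit 10 = 0  t=0,i=1
  .#..# -> .   bit 9 = 0  t=0,i=3
  .#... -> #   bit 8 = 1  t=0,i=13
  ..### -> #   bit 7 = 1  t=1,i=6
  ..##. -> #   bit 6 = 1  t=0,i=16
  ..#.# -> .   bit 5 = 0  t=0,i=5
  ..#.. -> .   bit 4 = 0  t=0,i=12
  ...## -> .   bit 3 = 0  t=0,i=15
  ...#. -> .   bit 2 = 0  t=0,i=11
  ....# -> .   bit 1 = 0  t=1,i=4
  ..... -> .   bit 0 = 0  t=1,i=3
  bits 01111011011010001111100111000000 = 2070477248

2070477248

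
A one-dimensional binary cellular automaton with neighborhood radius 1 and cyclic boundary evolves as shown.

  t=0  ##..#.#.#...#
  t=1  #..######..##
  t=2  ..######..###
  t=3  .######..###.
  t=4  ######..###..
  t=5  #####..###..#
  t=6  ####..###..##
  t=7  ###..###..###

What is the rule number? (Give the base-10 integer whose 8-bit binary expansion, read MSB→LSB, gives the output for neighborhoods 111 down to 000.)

174

  ###|#  b7=1 t=0,i=0
  ##.|.  b6=0 t=0,i=1
  #.#|#  b5=1 t=0,i=5
  #..|.  b4=0 t=0,i=2
  .##|#  b3=1 t=0,i=12
  .#.|#  b2=1 t=0,i=4
  ..#|#  b1=1 t=0,i=3
  ...|.  b0=0 t=0,i=10
  bits 10101110 = 174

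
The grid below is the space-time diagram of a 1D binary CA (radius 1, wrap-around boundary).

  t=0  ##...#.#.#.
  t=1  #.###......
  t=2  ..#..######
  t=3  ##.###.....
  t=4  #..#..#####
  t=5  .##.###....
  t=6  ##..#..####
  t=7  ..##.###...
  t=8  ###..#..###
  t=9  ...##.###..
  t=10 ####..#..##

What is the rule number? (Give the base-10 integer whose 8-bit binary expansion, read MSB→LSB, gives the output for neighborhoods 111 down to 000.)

  nb ###: next=.  (t=1,i=3, bit7=0)
  nb ##.: next=.  (t=0,i=1, bit6=0)
  nb #.#: next=.  (t=0,i=6, bit5=0)
  nb #..: next=#  (t=0,i=2, bit4=1)
  nb .##: next=#  (t=0,i=0, bit3=1)
  nb .#.: next=.  (t=0,i=5, bit2=0)
  nb ..#: next=#  (t=0,i=4, bit1=1)
  nb ...: next=#  (t=0,i=3, bit0=1)
  bits 00011011 = 27

27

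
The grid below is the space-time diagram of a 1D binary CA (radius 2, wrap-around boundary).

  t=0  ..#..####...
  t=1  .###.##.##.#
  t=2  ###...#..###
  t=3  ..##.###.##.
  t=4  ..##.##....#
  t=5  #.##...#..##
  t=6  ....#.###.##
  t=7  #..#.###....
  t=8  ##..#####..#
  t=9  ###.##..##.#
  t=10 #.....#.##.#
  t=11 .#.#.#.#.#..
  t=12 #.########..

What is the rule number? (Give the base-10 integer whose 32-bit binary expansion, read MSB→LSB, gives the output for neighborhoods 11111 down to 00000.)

  [31] ##### => .  t=2,i=0
  [30] ####. => .  t=0,i=7
  [29] ###.# => .  t=1,i=3
  [28] ###.. => #  t=0,i=8
  [27] ##.## => .  t=1,i=4
  [26] ##.#. => #  t=1,i=10
  [25] ##..# => #  t=8,i=2
  [24] ##... => #  t=0,i=9
  [23] #.### => #  t=1,i=1
  [22] #.##. => .  t=1,i=5
  [21] #.#.# => #  t=1,i=11
  [20] #.#.. => #  t=11,i=9
  [19] #..## => .  t=0,i=4
  [18] #..#. => .  t=7,i=2
  [17] #...# => .  t=2,i=4
  [16] #.... => .  t=0,i=10
  [15] .#### => #  t=0,i=6
  [14] .###. => #  t=1,i=2
  [13] .##.# => #  t=1,i=6
  [12] .##.. => .  t=3,i=10
  [11] .#.## => #  t=1,i=0
  [10] .#.#. => #  t=11,i=2
  [9] .#..# => #  t=0,i=3
  [8] .#... => .  t=11,i=10
  [7] ..### => #  t=0,i=5
  [6] ..##. => #  t=3,i=2
  [5] ..#.# => .  t=6,i=4
  [4] ..#.. => #  t=0,i=2
  [3] ...## => .  t=3,i=1
  [2] ...#. => #  t=0,i=1
  [1] ....# => .  t=0,i=0
  [0] ..... => #  t=0,i=11
  bits 00010111101100001110111011010101 = 397471445

397471445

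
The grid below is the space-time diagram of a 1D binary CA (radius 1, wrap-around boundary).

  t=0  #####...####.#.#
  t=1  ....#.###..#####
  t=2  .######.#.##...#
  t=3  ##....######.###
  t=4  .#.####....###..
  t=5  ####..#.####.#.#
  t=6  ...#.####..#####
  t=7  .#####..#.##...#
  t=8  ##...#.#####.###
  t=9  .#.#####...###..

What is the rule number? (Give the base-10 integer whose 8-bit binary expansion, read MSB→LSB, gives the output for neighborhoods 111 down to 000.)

111

  ###|.  b7=0 t=0,i=0
  ##.|#  b6=1 t=0,i=4
  #.#|#  b5=1 t=0,i=12
  #..|.  b4=0 t=0,i=5
  .##|#  b3=1 t=0,i=8
  .#.|#  b2=1 t=0,i=13
  ..#|#  b1=1 t=0,i=7
  ...|#  b0=1 t=0,i=6
  bits 01101111 = 111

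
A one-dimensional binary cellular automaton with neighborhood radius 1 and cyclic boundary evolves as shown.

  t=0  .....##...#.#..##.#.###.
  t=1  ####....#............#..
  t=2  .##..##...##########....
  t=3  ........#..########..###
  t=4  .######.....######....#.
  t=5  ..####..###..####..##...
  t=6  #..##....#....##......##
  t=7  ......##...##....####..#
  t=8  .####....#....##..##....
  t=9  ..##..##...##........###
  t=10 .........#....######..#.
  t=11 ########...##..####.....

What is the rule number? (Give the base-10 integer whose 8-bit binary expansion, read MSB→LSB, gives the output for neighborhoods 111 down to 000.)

129

  [7] ### => #  t=0,i=21
  [6] ##. => .  t=0,i=6
  [5] #.# => .  t=0,i=11
  [4] #.. => .  t=0,i=7
  [3] .## => .  t=0,i=5
  [2] .#. => .  t=0,i=10
  [1] ..# => .  t=0,i=4
  [0] ... => #  t=0,i=0
  bits 10000001 = 129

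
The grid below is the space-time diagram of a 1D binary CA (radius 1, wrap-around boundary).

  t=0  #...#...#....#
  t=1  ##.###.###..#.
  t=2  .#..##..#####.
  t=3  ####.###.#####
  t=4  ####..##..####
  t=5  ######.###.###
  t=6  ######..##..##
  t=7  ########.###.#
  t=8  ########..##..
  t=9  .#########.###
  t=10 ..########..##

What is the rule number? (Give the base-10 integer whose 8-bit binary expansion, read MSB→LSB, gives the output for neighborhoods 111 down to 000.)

  ### -> #   bit 7 = 1  t=1,i=4
  ##. -> #   bit 6 = 1  t=0,i=0
  #.# -> .   bit 5 = 0  t=1,i=2
  #.. -> #   bit 4 = 1  t=0,i=1
  .## -> .   bit 3 = 0  t=0,i=13
  .#. -> #   bit 2 = 1  t=0,i=4
  ..# -> #   bit 1 = 1  t=0,i=3
  ... -> .   bit 0 = 0  t=0,i=2
  bits 11010110 = 214

214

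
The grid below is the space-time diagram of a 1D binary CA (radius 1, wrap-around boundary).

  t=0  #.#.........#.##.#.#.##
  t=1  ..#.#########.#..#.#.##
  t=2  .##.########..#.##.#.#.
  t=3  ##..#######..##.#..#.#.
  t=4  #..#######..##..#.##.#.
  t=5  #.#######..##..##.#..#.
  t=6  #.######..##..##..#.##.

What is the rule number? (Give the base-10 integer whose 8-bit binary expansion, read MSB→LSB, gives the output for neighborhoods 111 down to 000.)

143

  [7] ### => #  t=0,i=22
  [6] ##. => .  t=0,i=0
  [5] #.# => .  t=0,i=1
  [4] #.. => .  t=0,i=3
  [3] .## => #  t=0,i=14
  [2] .#. => #  t=0,i=2
  [1] ..# => #  t=0,i=11
  [0] ... => #  t=0,i=4
  bits 10001111 = 143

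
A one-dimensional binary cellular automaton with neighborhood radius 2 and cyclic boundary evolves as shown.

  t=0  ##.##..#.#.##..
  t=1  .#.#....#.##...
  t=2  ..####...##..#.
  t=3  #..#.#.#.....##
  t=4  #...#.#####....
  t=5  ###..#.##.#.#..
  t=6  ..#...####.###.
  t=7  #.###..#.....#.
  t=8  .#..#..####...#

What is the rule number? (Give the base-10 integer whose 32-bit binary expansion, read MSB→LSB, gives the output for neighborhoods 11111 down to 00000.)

2488512273

  nb #####: next=#  (t=4,i=8, bit31=1)
  nb ####.: next=.  (t=2,i=4, bit30=0)
  nb ###.#: next=.  (t=6,i=9, bit29=0)
  nb ###..: next=#  (t=2,i=5, bit28=1)
  nb ##.##: next=.  (t=0,i=2, bit27=0)
  nb ##.#.: next=#  (t=5,i=9, bit26=1)
  nb ##..#: next=.  (t=0,i=5, bit25=0)
  nb ##...: next=.  (t=1,i=12, bit24=0)
  nb #.###: next=.  (t=4,i=6, bit23=0)
  nb #.##.: next=#  (t=0,i=3, bit22=1)
  nb #.#.#: next=.  (t=0,i=9, bit21=0)
  nb #.#..: next=#  (t=1,i=3, bit20=1)
  nb #..##: next=.  (t=0,i=14, bit19=0)
  nb #..#.: next=.  (t=0,i=6, bit18=0)
  nb #...#: next=#  (t=2,i=0, bit17=1)
  nb #....: next=#  (t=1,i=5, bit16=1)
  nb .####: next=#  (t=2,i=3, bit15=1)
  nb .###.: next=.  (t=3,i=14, bit14=0)
  nb .##.#: next=#  (t=0,i=1, bit13=1)
  nb .##..: next=.  (t=0,i=4, bit12=0)
  nb .#.##: next=#  (t=0,i=10, bit11=1)
  nb .#.#.: next=#  (t=0,i=8, bit10=1)
  nb .#..#: next=#  (t=5,i=13, bit9=1)
  nb .#...: next=#  (t=1,i=4, bit8=1)
  nb ..###: next=.  (t=2,i=2, bit7=0)
  nb ..##.: next=.  (t=0,i=0, bit6=0)
  nb ..#.#: next=.  (t=0,i=7, bit5=0)
  nb ..#..: next=#  (t=2,i=13, bit4=1)
  nb ...##: next=.  (t=2,i=1, bit3=0)
  nb ...#.: next=.  (t=1,i=0, bit2=0)
  nb ....#: next=.  (t=1,i=6, bit1=0)
  nb .....: next=#  (t=3,i=10, bit0=1)
  bits 10010100010100111010111100010001 = 2488512273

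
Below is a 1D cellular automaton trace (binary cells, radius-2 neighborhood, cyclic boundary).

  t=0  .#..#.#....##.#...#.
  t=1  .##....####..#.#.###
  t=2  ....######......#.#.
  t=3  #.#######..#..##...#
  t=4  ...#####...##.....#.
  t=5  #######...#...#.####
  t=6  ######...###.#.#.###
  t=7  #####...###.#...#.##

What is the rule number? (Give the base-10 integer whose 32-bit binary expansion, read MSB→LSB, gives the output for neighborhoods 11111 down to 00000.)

3288451998

  nb #####: next=#  (t=2,i=6, bit31=1)
  nb ####.: next=#  (t=1,i=9, bit30=1)
  nb ###.#: next=.  (t=1,i=19, bit29=0)
  nb ###..: next=.  (t=1,i=10, bit28=0)
  nb ##.##: next=.  (t=1,i=0, bit27=0)
  nb ##.#.: next=#  (t=0,i=13, bit26=1)
  nb ##..#: next=.  (t=1,i=11, bit25=0)
  nb ##...: next=.  (t=1,i=3, bit24=0)
  nb #.###: next=.  (t=1,i=17, bit23=0)
  nb #.##.: next=.  (t=1,i=1, bit22=0)
  nb #.#.#: next=.  (t=1,i=15, bit21=0)
  nb #.#..: next=.  (t=0,i=6, bit20=0)
  nb #..##: next=.  (t=3,i=13, bit19=0)
  nb #..#.: next=.  (t=0,i=0, bit18=0)
  nb #...#: next=.  (t=0,i=16, bit17=0)
  nb #....: next=#  (t=0,i=8, bit16=1)
  nb .####: next=#  (t=1,i=8, bit15=1)
  nb .###.: next=#  (t=1,i=18, bit14=1)
  nb .##.#: next=.  (t=0,i=12, bit13=0)
  nb .##..: next=.  (t=1,i=2, bit12=0)
  nb .#.##: next=#  (t=1,i=16, bit11=1)
  nb .#.#.: next=.  (t=0,i=5, bit10=0)
  nb .#..#: next=#  (t=0,i=2, bit9=1)
  nb .#...: next=#  (t=0,i=7, bit8=1)
  nb ..###: next=#  (t=1,i=7, bit7=1)
  nb ..##.: next=.  (t=0,i=11, bit6=0)
  nb ..#.#: next=.  (t=0,i=4, bit5=0)
  nb ..#..: next=#  (t=0,i=1, bit4=1)
  nb ...##: next=#  (t=0,i=10, bit3=1)
  nb ...#.: next=#  (t=0,i=17, bit2=1)
  nb ....#: next=#  (t=0,i=9, bit1=1)
  nb .....: next=.  (t=2,i=1, bit0=0)
  bits 11000100000000011100101110011110 = 3288451998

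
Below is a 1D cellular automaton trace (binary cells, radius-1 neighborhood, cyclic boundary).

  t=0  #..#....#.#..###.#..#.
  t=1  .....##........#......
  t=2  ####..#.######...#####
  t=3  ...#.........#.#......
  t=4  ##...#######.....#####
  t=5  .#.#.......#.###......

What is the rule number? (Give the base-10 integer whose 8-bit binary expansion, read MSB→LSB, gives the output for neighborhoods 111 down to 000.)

  ### -> .   bit 7 = 0  t=0,i=14
  ##. -> #   bit 6 = 1  t=0,i=15
  #.# -> .   bit 5 = 0  t=0,i=9
  #.. -> .   bit 4 = 0  t=0,i=1
  .## -> .   bit 3 = 0  t=0,i=13
  .#. -> .   bit 2 = 0  t=0,i=0
  ..# -> .   bit 1 = 0  t=0,i=2
  ... -> #   bit 0 = 1  t=0,i=5
  bits 01000001 = 65

65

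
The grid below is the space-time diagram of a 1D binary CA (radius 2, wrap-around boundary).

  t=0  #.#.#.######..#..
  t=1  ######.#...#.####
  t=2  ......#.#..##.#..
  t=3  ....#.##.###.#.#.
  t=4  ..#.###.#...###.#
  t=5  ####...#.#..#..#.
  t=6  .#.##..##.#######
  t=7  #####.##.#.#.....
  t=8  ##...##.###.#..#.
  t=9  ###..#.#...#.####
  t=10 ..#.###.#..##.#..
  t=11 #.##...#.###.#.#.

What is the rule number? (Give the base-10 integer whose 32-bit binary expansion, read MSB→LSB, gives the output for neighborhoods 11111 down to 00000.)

493658098

  #####|.  b31=0 t=0,i=8
  ####.|.  b30=0 t=0,i=10
  ###.#|.  b29=0 t=1,i=5
  ###..|#  b28=1 t=0,i=11
  ##.##|#  b27=1 t=3,i=8
  ##.#.|#  b26=1 t=1,i=6
  ##..#|.  b25=0 t=0,i=12
  ##...|#  b24=1 t=5,i=4
  #.###|.  b23=0 t=0,i=6
  #.##.|#  b22=1 t=3,i=6
  #.#.#|#  b21=1 t=0,i=2
  #.#..|.  b20=0 t=1,i=7
  #..##|#  b19=1 t=2,i=10
  #..#.|#  b18=1 t=0,i=13
  #...#|.  b17=0 t=1,i=9
  #....|.  b16=0 t=2,i=16
  .####|#  b15=1 t=0,i=7
  .###.|.  b14=0 t=3,i=10
  .##.#|.  b13=0 t=2,i=12
  .##..|#  b12=1 t=6,i=4
  .#.##|#  b11=1 t=0,i=5
  .#.#.|#  b10=1 t=0,i=1
  .#..#|#  b9=1 t=0,i=15
  .#...|#  b8=1 t=1,i=8
  ..###|#  b7=1 t=4,i=12
  ..##.|#  b6=1 t=2,i=11
  ..#.#|#  b5=1 t=0,i=0
  ..#..|#  b4=1 t=0,i=14
  ...##|.  b3=0 t=4,i=11
  ...#.|.  b2=0 t=1,i=10
  ....#|#  b1=1 t=2,i=4
  .....|.  b0=0 t=2,i=0
  bits 00011101011011001001111111110010 = 493658098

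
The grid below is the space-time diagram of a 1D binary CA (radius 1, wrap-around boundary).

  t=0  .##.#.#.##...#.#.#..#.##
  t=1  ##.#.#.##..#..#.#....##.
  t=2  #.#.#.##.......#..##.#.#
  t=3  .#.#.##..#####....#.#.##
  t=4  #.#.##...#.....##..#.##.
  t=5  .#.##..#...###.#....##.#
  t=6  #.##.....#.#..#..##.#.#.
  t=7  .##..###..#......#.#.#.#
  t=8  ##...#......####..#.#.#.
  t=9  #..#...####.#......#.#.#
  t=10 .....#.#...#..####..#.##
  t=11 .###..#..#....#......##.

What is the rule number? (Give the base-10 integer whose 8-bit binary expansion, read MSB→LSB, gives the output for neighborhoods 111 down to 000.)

  nb ###: next=.  (t=3,i=10, bit7=0)
  nb ##.: next=.  (t=0,i=2, bit6=0)
  nb #.#: next=#  (t=0,i=0, bit5=1)
  nb #..: next=.  (t=0,i=10, bit4=0)
  nb .##: next=#  (t=0,i=1, bit3=1)
  nb .#.: next=.  (t=0,i=4, bit2=0)
  nb ..#: next=.  (t=0,i=12, bit1=0)
  nb ...: next=#  (t=0,i=11, bit0=1)
  bits 00101001 = 41

41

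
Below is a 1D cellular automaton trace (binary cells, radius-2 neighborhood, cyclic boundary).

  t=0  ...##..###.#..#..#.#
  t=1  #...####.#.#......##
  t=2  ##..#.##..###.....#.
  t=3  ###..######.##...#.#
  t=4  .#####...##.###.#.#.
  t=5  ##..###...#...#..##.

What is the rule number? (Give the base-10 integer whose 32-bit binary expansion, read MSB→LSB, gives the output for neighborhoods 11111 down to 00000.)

1935162756

  [31] ##### => .  t=3,i=7
  [30] ####. => #  t=1,i=6
  [29] ###.# => #  t=0,i=9
  [28] ###.. => #  t=1,i=0
  [27] ##.## => .  t=3,i=11
  [26] ##.#. => .  t=0,i=10
  [25] ##..# => #  t=0,i=5
  [24] ##... => #  t=1,i=1
  [23] #.### => .  t=3,i=19
  [22] #.##. => #  t=2,i=0
  [21] #.#.# => .  t=1,i=9
  [20] #.#.. => #  t=0,i=11
  [19] #..## => #  t=0,i=6
  [18] #..#. => .  t=0,i=13
  [17] #...# => .  t=0,i=1
  [16] #.... => .  t=1,i=13
  [15] .#### => .  t=1,i=5
  [14] .###. => .  t=0,i=8
  [13] .##.# => #  t=4,i=10
  [12] .##.. => #  t=0,i=4
  [11] .#.## => #  t=2,i=5
  [10] .#.#. => #  t=0,i=18
  [9] .#..# => .  t=0,i=12
  [8] .#... => #  t=0,i=0
  [7] ..### => #  t=0,i=7
  [6] ..##. => .  t=0,i=3
  [5] ..#.# => .  t=0,i=17
  [4] ..#.. => .  t=0,i=14
  [3] ...## => .  t=0,i=2
  [2] ...#. => #  t=2,i=17
  [1] ....# => .  t=1,i=16
  [0] ..... => .  t=1,i=14
  bits 01110011010110000011110110000100 = 1935162756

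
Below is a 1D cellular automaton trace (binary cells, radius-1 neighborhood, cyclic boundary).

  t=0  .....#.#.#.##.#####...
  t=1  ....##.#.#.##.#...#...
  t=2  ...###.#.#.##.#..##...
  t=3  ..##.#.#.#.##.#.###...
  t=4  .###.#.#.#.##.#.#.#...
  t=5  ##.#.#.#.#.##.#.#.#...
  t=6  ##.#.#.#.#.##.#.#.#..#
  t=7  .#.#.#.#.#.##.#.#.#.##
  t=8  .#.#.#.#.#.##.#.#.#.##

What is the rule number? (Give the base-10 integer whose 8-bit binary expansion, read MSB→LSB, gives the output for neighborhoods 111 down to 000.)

  nb ###: next=.  (t=0,i=15, bit7=0)
  nb ##.: next=#  (t=0,i=12, bit6=1)
  nb #.#: next=.  (t=0,i=6, bit5=0)
  nb #..: next=.  (t=0,i=19, bit4=0)
  nb .##: next=#  (t=0,i=11, bit3=1)
  nb .#.: next=#  (t=0,i=5, bit2=1)
  nb ..#: next=#  (t=0,i=4, bit1=1)
  nb ...: next=.  (t=0,i=0, bit0=0)
  bits 01001110 = 78

78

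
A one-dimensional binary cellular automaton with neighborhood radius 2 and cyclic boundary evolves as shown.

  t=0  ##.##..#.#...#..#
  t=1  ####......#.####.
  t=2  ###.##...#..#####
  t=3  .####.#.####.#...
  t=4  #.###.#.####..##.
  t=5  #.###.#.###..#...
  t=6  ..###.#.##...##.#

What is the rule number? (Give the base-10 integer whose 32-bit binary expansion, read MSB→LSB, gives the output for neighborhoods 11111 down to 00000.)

  #####|.  b31=0 t=2,i=0
  ####.|#  b30=1 t=1,i=2
  ###.#|#  b29=1 t=0,i=1
  ###..|.  b28=0 t=1,i=3
  ##.##|#  b27=1 t=0,i=2
  ##.#.|.  b26=0 t=3,i=5
  ##..#|.  b25=0 t=0,i=5
  ##...|#  b24=1 t=1,i=4
  #.###|#  b23=1 t=1,i=0
  #.##.|#  b22=1 t=0,i=3
  #.#.#|#  b21=1 t=3,i=6
  #.#..|.  b20=0 t=0,i=9
  #..##|#  b19=1 t=0,i=15
  #..#.|.  b18=0 t=0,i=6
  #...#|.  b17=0 t=0,i=11
  #....|#  b16=1 t=1,i=5
  .####|#  b15=1 t=1,i=1
  .###.|#  b14=1 t=0,i=0
  .##.#|.  b13=0 t=4,i=15
  .##..|.  b12=0 t=0,i=4
  .#.##|.  b11=0 t=1,i=11
  .#.#.|.  b10=0 t=0,i=8
  .#..#|#  b9=1 t=0,i=14
  .#...|#  b8=1 t=0,i=10
  ..###|.  b7=0 t=0,i=16
  ..##.|.  b6=0 t=4,i=14
  ..#.#|.  b5=0 t=0,i=7
  ..#..|#  b4=1 t=0,i=13
  ...##|#  b3=1 t=3,i=0
  ...#.|#  b2=1 t=0,i=12
  ....#|.  b1=0 t=1,i=8
  .....|.  b0=0 t=1,i=6
  bits 01101001111010011100001100011100 = 1776927516

1776927516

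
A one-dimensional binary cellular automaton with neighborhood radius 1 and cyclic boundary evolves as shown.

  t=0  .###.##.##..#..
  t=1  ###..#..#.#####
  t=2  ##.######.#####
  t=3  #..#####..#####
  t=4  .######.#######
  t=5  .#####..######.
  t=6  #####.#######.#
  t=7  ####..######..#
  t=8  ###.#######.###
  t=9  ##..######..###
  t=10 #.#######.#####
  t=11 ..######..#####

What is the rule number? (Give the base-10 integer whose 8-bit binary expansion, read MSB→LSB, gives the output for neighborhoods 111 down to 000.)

  nb ###: next=#  (t=0,i=2, bit7=1)
  nb ##.: next=.  (t=0,i=3, bit6=0)
  nb #.#: next=.  (t=0,i=4, bit5=0)
  nb #..: next=#  (t=0,i=10, bit4=1)
  nb .##: next=#  (t=0,i=1, bit3=1)
  nb .#.: next=#  (t=0,i=12, bit2=1)
  nb ..#: next=#  (t=0,i=0, bit1=1)
  nb ...: next=#  (t=0,i=14, bit0=1)
  bits 10011111 = 159

159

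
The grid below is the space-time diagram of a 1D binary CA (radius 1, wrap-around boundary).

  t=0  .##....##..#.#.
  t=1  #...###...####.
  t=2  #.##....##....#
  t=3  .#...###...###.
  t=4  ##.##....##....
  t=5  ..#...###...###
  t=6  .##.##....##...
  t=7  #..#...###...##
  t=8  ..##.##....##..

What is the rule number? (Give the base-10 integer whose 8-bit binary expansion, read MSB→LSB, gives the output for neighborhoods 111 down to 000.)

  nb ###: next=.  (t=1,i=5, bit7=0)
  nb ##.: next=.  (t=0,i=2, bit6=0)
  nb #.#: next=#  (t=0,i=12, bit5=1)
  nb #..: next=.  (t=0,i=3, bit4=0)
  nb .##: next=.  (t=0,i=1, bit3=0)
  nb .#.: next=#  (t=0,i=11, bit2=1)
  nb ..#: next=#  (t=0,i=0, bit1=1)
  nb ...: next=#  (t=0,i=4, bit0=1)
  bits 00100111 = 39

39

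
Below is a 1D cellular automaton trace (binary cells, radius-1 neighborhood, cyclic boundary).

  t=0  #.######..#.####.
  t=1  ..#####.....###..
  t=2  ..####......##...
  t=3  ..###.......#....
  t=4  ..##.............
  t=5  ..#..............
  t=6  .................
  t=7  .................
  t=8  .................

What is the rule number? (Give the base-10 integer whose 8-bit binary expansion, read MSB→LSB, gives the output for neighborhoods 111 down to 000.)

  [7] ### => #  t=0,i=3
  [6] ##. => .  t=0,i=7
  [5] #.# => .  t=0,i=1
  [4] #.. => .  t=0,i=8
  [3] .## => #  t=0,i=2
  [2] .#. => .  t=0,i=0
  [1] ..# => .  t=0,i=9
  [0] ... => .  t=1,i=0
  bits 10001000 = 136

136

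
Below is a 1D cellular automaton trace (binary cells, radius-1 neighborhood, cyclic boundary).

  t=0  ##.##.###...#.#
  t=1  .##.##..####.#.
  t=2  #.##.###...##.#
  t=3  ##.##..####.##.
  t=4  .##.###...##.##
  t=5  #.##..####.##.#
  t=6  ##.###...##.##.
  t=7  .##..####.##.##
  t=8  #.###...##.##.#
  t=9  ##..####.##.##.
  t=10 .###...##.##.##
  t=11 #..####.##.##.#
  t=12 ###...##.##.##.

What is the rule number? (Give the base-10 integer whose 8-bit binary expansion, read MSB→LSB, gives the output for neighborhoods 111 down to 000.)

115

  ### -> .   bit 7 = 0  t=0,i=0
  ##. -> #   bit 6 = 1  t=0,i=1
  #.# -> #   bit 5 = 1  t=0,i=2
  #.. -> #   bit 4 = 1  t=0,i=9
  .## -> .   bit 3 = 0  t=0,i=3
  .#. -> .   bit 2 = 0  t=0,i=12
  ..# -> #   bit 1 = 1  t=0,i=11
  ... -> #   bit 0 = 1  t=0,i=10
  bits 01110011 = 115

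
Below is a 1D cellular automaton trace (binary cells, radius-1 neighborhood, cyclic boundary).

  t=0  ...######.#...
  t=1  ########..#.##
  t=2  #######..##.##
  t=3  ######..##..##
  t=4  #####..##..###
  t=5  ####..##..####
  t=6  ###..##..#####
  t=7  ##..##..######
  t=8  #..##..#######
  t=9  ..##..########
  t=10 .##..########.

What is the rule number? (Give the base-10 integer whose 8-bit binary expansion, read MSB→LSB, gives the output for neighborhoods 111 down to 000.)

143

  ### -> #   bit 7 = 1  t=0,i=4
  ##. -> .   bit 6 = 0  t=0,i=8
  #.# -> .   bit 5 = 0  t=0,i=9
  #.. -> .   bit 4 = 0  t=0,i=11
  .## -> #   bit 3 = 1  t=0,i=3
  .#. -> #   bit 2 = 1  t=0,i=10
  ..# -> #   bit 1 = 1  t=0,i=2
  ... -> #   bit 0 = 1  t=0,i=0
  bits 10001111 = 143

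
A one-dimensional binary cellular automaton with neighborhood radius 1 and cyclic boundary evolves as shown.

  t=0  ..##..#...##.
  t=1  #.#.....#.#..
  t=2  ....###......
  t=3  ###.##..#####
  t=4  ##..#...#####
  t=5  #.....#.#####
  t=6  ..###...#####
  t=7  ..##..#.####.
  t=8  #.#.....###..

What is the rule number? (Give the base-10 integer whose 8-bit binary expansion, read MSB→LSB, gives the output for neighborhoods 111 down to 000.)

  ###|#  b7=1 t=2,i=5
  ##.|.  b6=0 t=0,i=3
  #.#|.  b5=0 t=1,i=1
  #..|.  b4=0 t=0,i=4
  .##|#  b3=1 t=0,i=2
  .#.|.  b2=0 t=0,i=6
  ..#|.  b1=0 t=0,i=1
  ...|#  b0=1 t=0,i=0
  bits 10001001 = 137

137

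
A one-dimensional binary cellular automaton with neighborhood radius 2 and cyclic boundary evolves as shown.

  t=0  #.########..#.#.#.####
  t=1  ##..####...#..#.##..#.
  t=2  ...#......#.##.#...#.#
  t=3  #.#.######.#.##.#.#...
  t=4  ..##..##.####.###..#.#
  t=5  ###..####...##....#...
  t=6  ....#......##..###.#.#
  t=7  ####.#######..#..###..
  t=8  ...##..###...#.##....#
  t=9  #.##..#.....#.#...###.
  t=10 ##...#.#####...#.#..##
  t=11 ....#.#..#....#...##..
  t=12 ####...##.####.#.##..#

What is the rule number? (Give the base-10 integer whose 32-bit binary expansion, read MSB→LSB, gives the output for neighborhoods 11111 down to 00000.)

  #####|#  b31=1 t=0,i=4
  ####.|.  b30=0 t=0,i=8
  ###.#|#  b29=1 t=0,i=0
  ###..|.  b28=0 t=0,i=9
  ##.##|#  b27=1 t=0,i=1
  ##.#.|#  b26=1 t=2,i=14
  ##..#|.  b25=0 t=0,i=10
  ##...|.  b24=0 t=1,i=8
  #.###|.  b23=0 t=0,i=2
  #.##.|.  b22=0 t=1,i=0
  #.#.#|#  b21=1 t=0,i=14
  #.#..|.  b20=0 t=2,i=15
  #..##|#  b19=1 t=1,i=3
  #..#.|#  b18=1 t=0,i=11
  #...#|.  b17=0 t=1,i=9
  #....|#  b16=1 t=2,i=5
  .####|.  b15=0 t=0,i=3
  .###.|.  b14=0 t=4,i=15
  .##.#|#  b13=1 t=2,i=13
  .##..|.  b12=0 t=1,i=1
  .#.##|#  b11=1 t=0,i=17
  .#.#.|.  b10=0 t=0,i=13
  .#..#|#  b9=1 t=1,i=12
  .#...|#  b8=1 t=2,i=0
  ..###|.  b7=0 t=1,i=4
  ..##.|#  b6=1 t=4,i=2
  ..#.#|.  b5=0 t=0,i=12
  ..#..|.  b4=0 t=1,i=11
  ...##|#  b3=1 t=5,i=11
  ...#.|#  b2=1 t=1,i=10
  ....#|#  b1=1 t=2,i=8
  .....|#  b0=1 t=2,i=6
  bits 10101100001011010010101101001111 = 2888641359

2888641359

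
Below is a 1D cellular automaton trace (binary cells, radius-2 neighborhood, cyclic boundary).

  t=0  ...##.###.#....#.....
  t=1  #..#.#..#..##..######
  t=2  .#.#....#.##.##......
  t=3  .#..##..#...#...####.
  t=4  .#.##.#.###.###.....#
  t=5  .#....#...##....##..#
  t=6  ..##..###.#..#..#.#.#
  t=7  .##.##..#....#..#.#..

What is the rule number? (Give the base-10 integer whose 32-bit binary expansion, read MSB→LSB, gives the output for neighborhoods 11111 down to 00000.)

  ##### -> .   bit 31 = 0  t=1,i=17
  ####. -> .   bit 30 = 0  t=1,i=20
  ###.# -> #   bit 29 = 1  t=0,i=8
  ###.. -> .   bit 28 = 0  t=1,i=0
  ##.## -> #   bit 27 = 1  t=0,i=5
  ##.#. -> .   bit 26 = 0  t=0,i=9
  ##..# -> #   bit 25 = 1  t=1,i=1
  ##... -> .   bit 24 = 0  t=2,i=15
  #.### -> .   bit 23 = 0  t=0,i=6
  #.##. -> .   bit 22 = 0  t=2,i=10
  #.#.# -> #   bit 21 = 1  t=4,i=1
  #.#.. -> .   bit 20 = 0  t=0,i=10
  #..## -> #   bit 19 = 1  t=1,i=10
  #..#. -> .   bit 18 = 0  t=1,i=2
  #...# -> #   bit 17 = 1  t=3,i=10
  #.... -> #   bit 16 = 1  t=0,i=12
  .#### -> .   bit 15 = 0  t=1,i=16
  .###. -> .   bit 14 = 0  t=0,i=7
  .##.# -> .   bit 13 = 0  t=0,i=4
  .##.. -> .   bit 12 = 0  t=1,i=12
  .#.## -> .   bit 11 = 0  t=2,i=9
  .#.#. -> .   bit 10 = 0  t=1,i=4
  .#..# -> .   bit 9 = 0  t=1,i=6
  .#... -> #   bit 8 = 1  t=0,i=11
  ..### -> .   bit 7 = 0  t=1,i=15
  ..##. -> #   bit 6 = 1  t=0,i=3
  ..#.# -> #   bit 5 = 1  t=1,i=3
  ..#.. -> #   bit 4 = 1  t=0,i=15
  ...## -> .   bit 3 = 0  t=0,i=2
  ...#. -> .   bit 2 = 0  t=0,i=14
  ....# -> .   bit 1 = 0  t=0,i=1
  ..... -> #   bit 0 = 1  t=0,i=0
  bits 00101010001010110000000101110001 = 707461489

707461489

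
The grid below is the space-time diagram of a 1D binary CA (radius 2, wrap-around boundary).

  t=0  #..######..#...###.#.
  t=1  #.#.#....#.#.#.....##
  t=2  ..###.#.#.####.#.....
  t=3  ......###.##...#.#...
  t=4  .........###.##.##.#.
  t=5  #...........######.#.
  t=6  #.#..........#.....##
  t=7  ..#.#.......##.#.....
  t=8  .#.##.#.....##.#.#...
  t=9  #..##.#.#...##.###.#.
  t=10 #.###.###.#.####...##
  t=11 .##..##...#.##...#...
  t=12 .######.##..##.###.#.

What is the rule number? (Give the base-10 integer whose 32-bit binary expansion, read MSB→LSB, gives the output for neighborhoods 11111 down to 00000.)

184267860

  [31] ##### => .  t=0,i=5
  [30] ####. => .  t=0,i=7
  [29] ###.# => .  t=0,i=17
  [28] ###.. => .  t=0,i=8
  [27] ##.## => #  t=3,i=9
  [26] ##.#. => .  t=0,i=18
  [25] ##..# => #  t=0,i=9
  [24] ##... => .  t=3,i=12
  [23] #.### => #  t=2,i=10
  [22] #.##. => #  t=3,i=10
  [21] #.#.# => #  t=0,i=19
  [20] #.#.. => #  t=0,i=0
  [19] #..## => #  t=0,i=2
  [18] #..#. => .  t=0,i=10
  [17] #...# => #  t=0,i=13
  [16] #.... => #  t=1,i=6
  [15] .#### => #  t=0,i=4
  [14] .###. => .  t=0,i=16
  [13] .##.# => #  t=4,i=14
  [12] .##.. => #  t=3,i=11
  [11] .#.## => .  t=2,i=9
  [10] .#.#. => #  t=0,i=20
  [9] .#..# => .  t=0,i=1
  [8] .#... => .  t=0,i=12
  [7] ..### => .  t=0,i=3
  [6] ..##. => #  t=7,i=12
  [5] ..#.# => .  t=1,i=9
  [4] ..#.. => #  t=0,i=11
  [3] ...## => .  t=0,i=14
  [2] ...#. => #  t=1,i=8
  [1] ....# => .  t=1,i=7
  [0] ..... => .  t=1,i=16
  bits 00001010111110111011010001010100 = 184267860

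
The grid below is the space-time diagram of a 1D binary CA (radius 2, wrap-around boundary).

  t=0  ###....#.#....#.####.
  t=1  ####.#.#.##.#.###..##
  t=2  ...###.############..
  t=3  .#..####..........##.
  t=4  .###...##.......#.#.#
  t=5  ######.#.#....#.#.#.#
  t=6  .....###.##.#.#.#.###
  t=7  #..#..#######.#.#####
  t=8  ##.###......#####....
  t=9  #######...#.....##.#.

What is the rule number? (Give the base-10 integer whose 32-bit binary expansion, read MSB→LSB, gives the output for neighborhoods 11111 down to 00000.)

  ##### -> .   bit 31 = 0  t=1,i=0
  ####. -> .   bit 30 = 0  t=0,i=18
  ###.# -> #   bit 29 = 1  t=0,i=19
  ###.. -> #   bit 28 = 1  t=0,i=2
  ##.## -> #   bit 27 = 1  t=0,i=20
  ##.#. -> #   bit 26 = 1  t=1,i=4
  ##..# -> #   bit 25 = 1  t=1,i=17
  ##... -> #   bit 24 = 1  t=0,i=3
  #.### -> #   bit 23 = 1  t=0,i=0
  #.##. -> #   bit 22 = 1  t=1,i=9
  #.#.# -> #   bit 21 = 1  t=1,i=5
  #.#.. -> #   bit 20 = 1  t=0,i=9
  #..## -> #   bit 19 = 1  t=1,i=18
  #..#. -> .   bit 18 = 0  t=3,i=0
  #...# -> #   bit 17 = 1  t=4,i=5
  #.... -> .   bit 16 = 0  t=0,i=4
  .#### -> .   bit 15 = 0  t=0,i=17
  .###. -> #   bit 14 = 1  t=0,i=1
  .##.# -> #   bit 13 = 1  t=1,i=10
  .##.. -> .   bit 12 = 0  t=3,i=19
  .#.## -> #   bit 11 = 1  t=0,i=15
  .#.#. -> .   bit 10 = 0  t=0,i=8
  .#..# -> #   bit 9 = 1  t=3,i=2
  .#... -> #   bit 8 = 1  t=0,i=10
  ..### -> .   bit 7 = 0  t=1,i=19
  ..##. -> #   bit 6 = 1  t=3,i=18
  ..#.# -> #   bit 5 = 1  t=0,i=7
  ..#.. -> #   bit 4 = 1  t=3,i=1
  ...## -> .   bit 3 = 0  t=2,i=2
  ...#. -> .   bit 2 = 0  t=0,i=6
  ....# -> #   bit 1 = 1  t=0,i=5
  ..... -> .   bit 0 = 0  t=2,i=0
  bits 00111111111110100110101101110010 = 1073376114

1073376114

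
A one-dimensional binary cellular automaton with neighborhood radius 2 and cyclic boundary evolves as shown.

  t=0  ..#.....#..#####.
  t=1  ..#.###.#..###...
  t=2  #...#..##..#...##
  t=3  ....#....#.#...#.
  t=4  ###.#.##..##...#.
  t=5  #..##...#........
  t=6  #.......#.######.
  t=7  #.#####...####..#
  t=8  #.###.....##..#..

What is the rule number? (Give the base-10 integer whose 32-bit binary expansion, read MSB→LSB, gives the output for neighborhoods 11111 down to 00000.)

2259788947

  #####|#  b31=1 t=0,i=13
  ####.|.  b30=0 t=0,i=14
  ###.#|.  b29=0 t=1,i=6
  ###..|.  b28=0 t=0,i=15
  ##.##|.  b27=0 t=7,i=1
  ##.#.|#  b26=1 t=1,i=7
  ##..#|#  b25=1 t=2,i=9
  ##...|.  b24=0 t=0,i=16
  #.###|#  b23=1 t=1,i=4
  #.##.|.  b22=0 t=4,i=6
  #.#.#|#  b21=1 t=4,i=4
  #.#..|#  b20=1 t=1,i=8
  #..##|.  b19=0 t=0,i=10
  #..#.|.  b18=0 t=2,i=10
  #...#|.  b17=0 t=0,i=0
  #....|#  b16=1 t=0,i=4
  .####|#  b15=1 t=0,i=12
  .###.|.  b14=0 t=1,i=5
  .##.#|#  b13=1 t=7,i=0
  .##..|.  b12=0 t=2,i=8
  .#.##|.  b11=0 t=1,i=3
  .#.#.|#  b10=1 t=3,i=10
  .#..#|.  b9=0 t=0,i=9
  .#...|.  b8=0 t=0,i=3
  ..###|#  b7=1 t=0,i=11
  ..##.|.  b6=0 t=2,i=7
  ..#.#|.  b5=0 t=1,i=2
  ..#..|#  b4=1 t=0,i=2
  ...##|.  b3=0 t=2,i=14
  ...#.|.  b2=0 t=0,i=1
  ....#|#  b1=1 t=0,i=6
  .....|#  b0=1 t=0,i=5
  bits 10000110101100011010010010010011 = 2259788947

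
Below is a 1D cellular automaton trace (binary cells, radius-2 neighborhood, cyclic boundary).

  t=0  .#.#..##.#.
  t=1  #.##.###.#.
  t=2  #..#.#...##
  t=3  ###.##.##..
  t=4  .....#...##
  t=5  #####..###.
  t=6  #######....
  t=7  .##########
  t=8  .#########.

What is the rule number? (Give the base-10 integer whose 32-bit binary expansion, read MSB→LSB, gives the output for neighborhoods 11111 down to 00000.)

  ##### -> #   bit 31 = 1  t=5,i=2
  ####. -> #   bit 30 = 1  t=5,i=3
  ###.# -> .   bit 29 = 0  t=1,i=7
  ###.. -> #   bit 28 = 1  t=2,i=0
  ##.## -> .   bit 27 = 0  t=1,i=4
  ##.#. -> .   bit 26 = 0  t=0,i=8
  ##..# -> #   bit 25 = 1  t=2,i=1
  ##... -> #   bit 24 = 1  t=4,i=0
  #.### -> #   bit 23 = 1  t=1,i=5
  #.##. -> .   bit 22 = 0  t=1,i=2
  #.#.# -> #   bit 21 = 1  t=1,i=0
  #.#.. -> #   bit 20 = 1  t=0,i=3
  #..## -> #   bit 19 = 1  t=0,i=5
  #..#. -> #   bit 18 = 1  t=0,i=0
  #...# -> #   bit 17 = 1  t=2,i=7
  #.... -> #   bit 16 = 1  t=4,i=1
  .#### -> #   bit 15 = 1  t=5,i=1
  .###. -> .   bit 14 = 0  t=1,i=6
  .##.# -> #   bit 13 = 1  t=0,i=7
  .##.. -> .   bit 12 = 0  t=3,i=8
  .#.## -> .   bit 11 = 0  t=1,i=1
  .#.#. -> #   bit 10 = 1  t=0,i=2
  .#..# -> .   bit 9 = 0  t=0,i=4
  .#... -> .   bit 8 = 0  t=2,i=6
  ..### -> .   bit 7 = 0  t=2,i=9
  ..##. -> #   bit 6 = 1  t=0,i=6
  ..#.# -> .   bit 5 = 0  t=0,i=1
  ..#.. -> .   bit 4 = 0  t=4,i=5
  ...## -> #   bit 3 = 1  t=2,i=8
  ...#. -> #   bit 2 = 1  t=4,i=4
  ....# -> #   bit 1 = 1  t=4,i=3
  ..... -> #   bit 0 = 1  t=4,i=2
  bits 11010011101111111010010001001111 = 3552552015

3552552015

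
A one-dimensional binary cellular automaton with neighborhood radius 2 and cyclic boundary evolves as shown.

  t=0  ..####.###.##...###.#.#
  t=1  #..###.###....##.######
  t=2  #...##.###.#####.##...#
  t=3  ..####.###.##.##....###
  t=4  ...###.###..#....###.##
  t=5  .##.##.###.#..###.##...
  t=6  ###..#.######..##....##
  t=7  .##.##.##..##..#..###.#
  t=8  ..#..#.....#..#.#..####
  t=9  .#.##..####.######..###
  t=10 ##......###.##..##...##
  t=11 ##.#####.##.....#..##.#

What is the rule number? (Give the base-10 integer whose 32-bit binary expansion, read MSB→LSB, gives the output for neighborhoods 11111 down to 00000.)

1958209135

  #####|.  b31=0 t=1,i=19
  ####.|#  b30=1 t=0,i=4
  ###.#|#  b29=1 t=0,i=5
  ###..|#  b28=1 t=1,i=0
  ##.##|.  b27=0 t=0,i=6
  ##.#.|#  b26=1 t=0,i=19
  ##..#|.  b25=0 t=1,i=1
  ##...|.  b24=0 t=0,i=13
  #.###|#  b23=1 t=0,i=7
  #.##.|.  b22=0 t=0,i=11
  #.#.#|#  b21=1 t=0,i=20
  #.#..|#  b20=1 t=0,i=22
  #..##|.  b19=0 t=0,i=1
  #..#.|#  b18=1 t=4,i=11
  #...#|#  b17=1 t=0,i=14
  #....|#  b16=1 t=1,i=11
  .####|#  b15=1 t=0,i=3
  .###.|#  b14=1 t=0,i=8
  .##.#|#  b13=1 t=1,i=15
  .##..|.  b12=0 t=0,i=12
  .#.##|.  b11=0 t=6,i=6
  .#.#.|#  b10=1 t=0,i=21
  .#..#|#  b9=1 t=0,i=0
  .#...|.  b8=0 t=4,i=13
  ..###|.  b7=0 t=0,i=2
  ..##.|#  b6=1 t=1,i=14
  ..#.#|#  b5=1 t=6,i=5
  ..#..|.  b4=0 t=4,i=12
  ...##|#  b3=1 t=0,i=15
  ...#.|#  b2=1 t=8,i=10
  ....#|#  b1=1 t=1,i=12
  .....|#  b0=1 t=8,i=8
  bits 01110100101101111110011001101111 = 1958209135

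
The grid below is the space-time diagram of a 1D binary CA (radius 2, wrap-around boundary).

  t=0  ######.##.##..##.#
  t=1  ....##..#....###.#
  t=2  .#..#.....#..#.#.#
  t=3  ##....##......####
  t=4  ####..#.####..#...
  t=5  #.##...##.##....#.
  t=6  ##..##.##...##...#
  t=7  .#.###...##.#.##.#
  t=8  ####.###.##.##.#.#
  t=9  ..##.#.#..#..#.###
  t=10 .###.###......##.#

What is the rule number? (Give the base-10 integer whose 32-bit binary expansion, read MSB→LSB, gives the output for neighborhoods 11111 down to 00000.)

  ##### -> .   bit 31 = 0  t=0,i=1
  ####. -> #   bit 30 = 1  t=0,i=4
  ###.# -> #   bit 29 = 1  t=0,i=5
  ###.. -> #   bit 28 = 1  t=3,i=1
  ##.## -> .   bit 27 = 0  t=0,i=6
  ##.#. -> .   bit 26 = 0  t=1,i=16
  ##..# -> .   bit 25 = 0  t=0,i=12
  ##... -> #   bit 24 = 1  t=3,i=2
  #.### -> #   bit 23 = 1  t=0,i=17
  #.##. -> .   bit 22 = 0  t=0,i=7
  #.#.# -> #   bit 21 = 1  t=2,i=15
  #.#.. -> #   bit 20 = 1  t=1,i=17
  #..## -> #   bit 19 = 1  t=0,i=13
  #..#. -> .   bit 18 = 0  t=1,i=7
  #...# -> #   bit 17 = 1  t=4,i=16
  #.... -> #   bit 16 = 1  t=1,i=1
  .#### -> .   bit 15 = 0  t=0,i=0
  .###. -> .   bit 14 = 0  t=1,i=14
  .##.# -> #   bit 13 = 1  t=0,i=8
  .##.. -> .   bit 12 = 0  t=0,i=11
  .#.## -> #   bit 11 = 1  t=4,i=7
  .#.#. -> #   bit 10 = 1  t=2,i=0
  .#..# -> .   bit 9 = 0  t=2,i=2
  .#... -> .   bit 8 = 0  t=1,i=0
  ..### -> #   bit 7 = 1  t=1,i=13
  ..##. -> #   bit 6 = 1  t=0,i=14
  ..#.# -> .   bit 5 = 0  t=2,i=13
  ..#.. -> .   bit 4 = 0  t=1,i=8
  ...## -> .   bit 3 = 0  t=1,i=3
  ...#. -> .   bit 2 = 0  t=2,i=9
  ....# -> .   bit 1 = 0  t=1,i=2
  ..... -> #   bit 0 = 1  t=2,i=7
  bits 01110001101110110010110011000001 = 1908092097

1908092097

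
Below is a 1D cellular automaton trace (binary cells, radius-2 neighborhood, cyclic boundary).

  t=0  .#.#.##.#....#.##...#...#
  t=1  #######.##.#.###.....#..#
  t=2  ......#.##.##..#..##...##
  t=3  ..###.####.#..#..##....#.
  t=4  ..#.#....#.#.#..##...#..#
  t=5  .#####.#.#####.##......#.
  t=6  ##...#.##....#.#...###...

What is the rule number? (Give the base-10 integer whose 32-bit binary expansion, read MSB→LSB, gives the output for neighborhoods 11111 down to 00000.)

813444579

  nb #####: next=.  (t=1,i=1, bit31=0)
  nb ####.: next=.  (t=1,i=5, bit30=0)
  nb ###.#: next=#  (t=1,i=6, bit29=1)
  nb ###..: next=#  (t=1,i=15, bit28=1)
  nb ##.##: next=.  (t=1,i=7, bit27=0)
  nb ##.#.: next=.  (t=0,i=7, bit26=0)
  nb ##..#: next=.  (t=2,i=13, bit25=0)
  nb ##...: next=.  (t=0,i=17, bit24=0)
  nb #.###: next=.  (t=1,i=13, bit23=0)
  nb #.##.: next=#  (t=0,i=5, bit22=1)
  nb #.#.#: next=#  (t=0,i=1, bit21=1)
  nb #.#..: next=#  (t=0,i=8, bit20=1)
  nb #..##: next=#  (t=1,i=23, bit19=1)
  nb #..#.: next=#  (t=2,i=14, bit18=1)
  nb #...#: next=.  (t=0,i=18, bit17=0)
  nb #....: next=.  (t=0,i=10, bit16=0)
  nb .####: next=.  (t=1,i=0, bit15=0)
  nb .###.: next=.  (t=1,i=14, bit14=0)
  nb .##.#: next=#  (t=0,i=6, bit13=1)
  nb .##..: next=.  (t=0,i=16, bit12=0)
  nb .#.##: next=#  (t=0,i=4, bit11=1)
  nb .#.#.: next=#  (t=0,i=0, bit10=1)
  nb .#..#: next=.  (t=1,i=22, bit9=0)
  nb .#...: next=#  (t=0,i=9, bit8=1)
  nb ..###: next=#  (t=1,i=24, bit7=1)
  nb ..##.: next=#  (t=2,i=18, bit6=1)
  nb ..#.#: next=#  (t=0,i=13, bit5=1)
  nb ..#..: next=.  (t=0,i=20, bit4=0)
  nb ...##: next=.  (t=2,i=22, bit3=0)
  nb ...#.: next=.  (t=0,i=12, bit2=0)
  nb ....#: next=#  (t=0,i=11, bit1=1)
  nb .....: next=#  (t=1,i=18, bit0=1)
  bits 00110000011111000010110111100011 = 813444579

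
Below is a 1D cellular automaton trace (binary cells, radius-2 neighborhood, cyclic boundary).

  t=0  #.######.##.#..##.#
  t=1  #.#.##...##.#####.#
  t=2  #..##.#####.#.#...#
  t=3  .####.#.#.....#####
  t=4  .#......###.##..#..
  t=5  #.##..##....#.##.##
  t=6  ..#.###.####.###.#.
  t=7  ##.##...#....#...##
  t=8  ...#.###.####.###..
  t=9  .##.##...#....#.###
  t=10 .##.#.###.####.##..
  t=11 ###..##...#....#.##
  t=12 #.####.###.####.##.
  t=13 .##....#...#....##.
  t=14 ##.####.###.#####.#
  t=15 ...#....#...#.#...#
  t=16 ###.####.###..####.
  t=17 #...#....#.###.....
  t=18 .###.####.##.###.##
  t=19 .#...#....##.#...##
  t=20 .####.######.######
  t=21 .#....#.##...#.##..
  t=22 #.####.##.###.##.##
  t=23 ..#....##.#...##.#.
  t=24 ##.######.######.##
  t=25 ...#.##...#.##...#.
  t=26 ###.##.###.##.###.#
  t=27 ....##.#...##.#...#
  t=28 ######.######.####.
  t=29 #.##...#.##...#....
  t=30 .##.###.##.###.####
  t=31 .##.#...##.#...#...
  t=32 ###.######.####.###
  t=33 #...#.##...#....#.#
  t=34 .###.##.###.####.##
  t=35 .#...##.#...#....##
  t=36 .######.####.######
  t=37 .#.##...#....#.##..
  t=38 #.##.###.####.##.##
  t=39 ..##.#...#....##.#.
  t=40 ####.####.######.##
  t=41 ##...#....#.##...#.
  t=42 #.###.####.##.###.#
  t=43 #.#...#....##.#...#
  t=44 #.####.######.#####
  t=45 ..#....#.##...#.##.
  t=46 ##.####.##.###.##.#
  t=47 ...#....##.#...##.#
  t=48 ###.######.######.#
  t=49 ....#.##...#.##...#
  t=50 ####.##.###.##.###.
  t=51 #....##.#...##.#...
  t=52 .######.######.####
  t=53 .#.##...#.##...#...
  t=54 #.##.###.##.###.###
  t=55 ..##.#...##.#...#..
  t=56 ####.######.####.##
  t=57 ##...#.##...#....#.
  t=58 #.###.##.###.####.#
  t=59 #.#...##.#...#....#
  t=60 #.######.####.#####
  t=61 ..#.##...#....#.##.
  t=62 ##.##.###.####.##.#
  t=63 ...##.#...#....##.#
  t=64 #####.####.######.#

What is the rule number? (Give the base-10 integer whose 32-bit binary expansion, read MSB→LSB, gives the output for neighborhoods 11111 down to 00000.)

  [31] ##### => #  t=0,i=4
  [30] ####. => .  t=0,i=6
  [29] ###.# => .  t=0,i=7
  [28] ###.. => #  t=8,i=16
  [27] ##.## => .  t=0,i=1
  [26] ##.#. => .  t=0,i=11
  [25] ##..# => #  t=2,i=1
  [24] ##... => #  t=1,i=6
  [23] #.### => #  t=0,i=2
  [22] #.##. => #  t=0,i=9
  [21] #.#.# => .  t=1,i=2
  [20] #.#.. => #  t=0,i=12
  [19] #..## => #  t=0,i=14
  [18] #..#. => #  t=4,i=15
  [17] #...# => #  t=1,i=7
  [16] #.... => #  t=3,i=10
  [15] .#### => .  t=0,i=3
  [14] .###. => .  t=4,i=9
  [13] .##.# => #  t=0,i=0
  [12] .##.. => .  t=1,i=5
  [11] .#.## => #  t=1,i=3
  [10] .#.#. => .  t=2,i=13
  [9] .#..# => #  t=0,i=13
  [8] .#... => #  t=2,i=15
  [7] ..### => .  t=3,i=14
  [6] ..##. => #  t=0,i=15
  [5] ..#.# => .  t=5,i=12
  [4] ..#.. => .  t=4,i=1
  [3] ...## => #  t=1,i=8
  [2] ...#. => #  t=4,i=0
  [1] ....# => #  t=3,i=12
  [0] ..... => .  t=3,i=11
  bits 10010011110111110010101101001110 = 2480876366

2480876366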